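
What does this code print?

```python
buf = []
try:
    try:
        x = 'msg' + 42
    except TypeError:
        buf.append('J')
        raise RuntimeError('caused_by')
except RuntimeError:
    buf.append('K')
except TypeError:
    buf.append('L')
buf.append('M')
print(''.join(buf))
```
JKM

RuntimeError raised and caught, original TypeError not re-raised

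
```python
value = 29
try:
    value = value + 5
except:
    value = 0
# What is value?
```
34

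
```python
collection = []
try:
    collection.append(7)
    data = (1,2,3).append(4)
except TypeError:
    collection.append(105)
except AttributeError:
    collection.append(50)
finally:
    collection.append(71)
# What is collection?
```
[7, 50, 71]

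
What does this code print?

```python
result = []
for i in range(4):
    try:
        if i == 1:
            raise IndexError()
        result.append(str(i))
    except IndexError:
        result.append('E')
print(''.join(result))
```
0E23

Exception on i=1 caught, loop continues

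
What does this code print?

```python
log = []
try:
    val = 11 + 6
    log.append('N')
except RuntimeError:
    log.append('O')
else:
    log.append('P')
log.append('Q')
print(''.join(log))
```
NPQ

else block runs when no exception occurs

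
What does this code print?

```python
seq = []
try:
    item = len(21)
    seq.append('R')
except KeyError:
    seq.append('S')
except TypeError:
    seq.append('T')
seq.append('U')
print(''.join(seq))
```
TU

TypeError is caught by its specific handler, not KeyError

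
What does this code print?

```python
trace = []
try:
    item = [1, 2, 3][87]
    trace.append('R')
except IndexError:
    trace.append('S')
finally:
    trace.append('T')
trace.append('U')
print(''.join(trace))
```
STU

finally always runs, even after exception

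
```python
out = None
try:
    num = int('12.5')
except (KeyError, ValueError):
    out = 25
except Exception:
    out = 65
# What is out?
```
25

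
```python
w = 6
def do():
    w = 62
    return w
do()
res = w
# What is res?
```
6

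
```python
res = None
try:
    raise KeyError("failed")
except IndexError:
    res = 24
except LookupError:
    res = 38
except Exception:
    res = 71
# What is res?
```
38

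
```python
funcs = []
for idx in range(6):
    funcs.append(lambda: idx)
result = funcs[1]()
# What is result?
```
5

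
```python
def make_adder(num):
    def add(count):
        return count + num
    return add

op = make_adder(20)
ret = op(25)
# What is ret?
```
45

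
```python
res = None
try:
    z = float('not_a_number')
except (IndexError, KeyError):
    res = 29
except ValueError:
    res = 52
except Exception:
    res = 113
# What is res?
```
52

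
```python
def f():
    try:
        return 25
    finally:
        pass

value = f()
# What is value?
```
25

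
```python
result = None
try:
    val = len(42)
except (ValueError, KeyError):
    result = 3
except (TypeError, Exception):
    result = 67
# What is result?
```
67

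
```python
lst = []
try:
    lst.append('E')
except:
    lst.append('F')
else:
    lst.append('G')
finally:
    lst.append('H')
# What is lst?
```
['E', 'G', 'H']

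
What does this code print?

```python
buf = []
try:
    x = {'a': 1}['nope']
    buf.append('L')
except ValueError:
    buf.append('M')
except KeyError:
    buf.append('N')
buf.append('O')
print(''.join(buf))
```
NO

KeyError is caught by its specific handler, not ValueError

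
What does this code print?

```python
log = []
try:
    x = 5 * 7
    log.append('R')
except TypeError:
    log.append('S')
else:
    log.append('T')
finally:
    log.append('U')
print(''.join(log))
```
RTU

else runs before finally when no exception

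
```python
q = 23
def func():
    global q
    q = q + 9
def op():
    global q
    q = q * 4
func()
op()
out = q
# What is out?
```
128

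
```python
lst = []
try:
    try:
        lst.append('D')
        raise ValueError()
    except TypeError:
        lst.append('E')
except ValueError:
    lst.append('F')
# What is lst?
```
['D', 'F']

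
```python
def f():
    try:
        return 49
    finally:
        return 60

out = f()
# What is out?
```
60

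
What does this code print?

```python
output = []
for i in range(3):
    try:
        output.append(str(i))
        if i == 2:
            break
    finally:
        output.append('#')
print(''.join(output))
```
0#1#2#

finally runs even when breaking out of loop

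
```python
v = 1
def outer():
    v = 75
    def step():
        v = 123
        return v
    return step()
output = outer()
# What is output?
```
123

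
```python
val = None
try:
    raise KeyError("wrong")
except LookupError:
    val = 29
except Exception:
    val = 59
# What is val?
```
29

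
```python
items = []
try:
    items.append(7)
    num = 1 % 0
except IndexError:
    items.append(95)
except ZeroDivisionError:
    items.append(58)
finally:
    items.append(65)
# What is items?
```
[7, 58, 65]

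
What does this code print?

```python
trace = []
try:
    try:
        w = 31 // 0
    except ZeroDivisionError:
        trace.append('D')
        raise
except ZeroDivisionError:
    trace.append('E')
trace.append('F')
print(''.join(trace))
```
DEF

raise without argument re-raises current exception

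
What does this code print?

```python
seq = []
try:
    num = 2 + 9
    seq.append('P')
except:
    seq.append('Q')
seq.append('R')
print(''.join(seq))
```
PR

No exception, try block completes normally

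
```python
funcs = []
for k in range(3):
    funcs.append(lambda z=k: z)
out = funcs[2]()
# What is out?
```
2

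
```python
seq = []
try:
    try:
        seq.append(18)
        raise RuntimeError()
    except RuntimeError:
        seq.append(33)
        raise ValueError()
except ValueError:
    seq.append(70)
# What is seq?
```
[18, 33, 70]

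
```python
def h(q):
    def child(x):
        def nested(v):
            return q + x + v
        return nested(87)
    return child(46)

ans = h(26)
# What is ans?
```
159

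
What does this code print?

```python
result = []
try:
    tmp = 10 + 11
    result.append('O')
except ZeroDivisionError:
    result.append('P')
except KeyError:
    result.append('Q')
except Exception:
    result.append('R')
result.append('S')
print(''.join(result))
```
OS

No exception, try block completes normally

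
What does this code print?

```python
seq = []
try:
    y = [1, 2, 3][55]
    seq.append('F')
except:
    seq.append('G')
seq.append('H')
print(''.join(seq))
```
GH

Exception raised in try, caught by bare except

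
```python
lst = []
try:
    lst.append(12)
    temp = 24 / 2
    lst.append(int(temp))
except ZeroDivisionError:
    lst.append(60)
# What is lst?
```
[12, 12]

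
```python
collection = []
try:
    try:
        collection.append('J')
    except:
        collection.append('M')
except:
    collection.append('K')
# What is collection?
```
['J']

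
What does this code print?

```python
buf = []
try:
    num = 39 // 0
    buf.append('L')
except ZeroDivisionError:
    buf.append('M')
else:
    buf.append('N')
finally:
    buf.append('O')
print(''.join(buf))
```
MO

Exception: except runs, else skipped, finally runs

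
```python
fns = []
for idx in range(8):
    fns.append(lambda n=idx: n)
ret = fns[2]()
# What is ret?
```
2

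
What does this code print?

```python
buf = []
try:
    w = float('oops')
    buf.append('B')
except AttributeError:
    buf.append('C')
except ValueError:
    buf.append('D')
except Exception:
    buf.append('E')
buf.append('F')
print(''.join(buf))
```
DF

ValueError matches before generic Exception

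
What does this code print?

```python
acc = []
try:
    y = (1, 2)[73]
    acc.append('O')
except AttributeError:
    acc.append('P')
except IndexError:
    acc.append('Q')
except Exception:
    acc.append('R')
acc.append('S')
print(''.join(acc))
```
QS

IndexError matches before generic Exception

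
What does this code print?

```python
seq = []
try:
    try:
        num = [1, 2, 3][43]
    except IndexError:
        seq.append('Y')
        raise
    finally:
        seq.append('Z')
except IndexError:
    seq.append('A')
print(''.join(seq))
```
YZA

finally runs before re-raised exception propagates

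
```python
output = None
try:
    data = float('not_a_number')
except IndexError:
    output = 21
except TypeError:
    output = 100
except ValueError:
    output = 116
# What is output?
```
116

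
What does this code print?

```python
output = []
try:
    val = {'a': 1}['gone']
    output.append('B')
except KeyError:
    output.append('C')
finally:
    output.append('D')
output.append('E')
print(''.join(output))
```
CDE

finally always runs, even after exception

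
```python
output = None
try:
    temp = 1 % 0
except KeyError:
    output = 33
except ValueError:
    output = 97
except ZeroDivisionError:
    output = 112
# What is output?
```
112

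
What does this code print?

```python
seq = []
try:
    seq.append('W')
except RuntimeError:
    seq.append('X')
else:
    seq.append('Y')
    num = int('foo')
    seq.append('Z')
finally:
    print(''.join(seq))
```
WY

Try succeeds, else appends 'Y', ValueError in else is uncaught, finally prints before exception propagates ('Z' never appended)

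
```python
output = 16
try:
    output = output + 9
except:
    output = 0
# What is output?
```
25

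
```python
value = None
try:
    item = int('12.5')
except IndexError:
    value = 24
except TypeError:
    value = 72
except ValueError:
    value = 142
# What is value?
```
142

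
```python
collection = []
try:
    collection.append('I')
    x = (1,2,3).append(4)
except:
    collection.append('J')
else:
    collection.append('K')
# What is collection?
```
['I', 'J']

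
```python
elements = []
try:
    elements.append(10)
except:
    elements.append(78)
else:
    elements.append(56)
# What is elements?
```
[10, 56]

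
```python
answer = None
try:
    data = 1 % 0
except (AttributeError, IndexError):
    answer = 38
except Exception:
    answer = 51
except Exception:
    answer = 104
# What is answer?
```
51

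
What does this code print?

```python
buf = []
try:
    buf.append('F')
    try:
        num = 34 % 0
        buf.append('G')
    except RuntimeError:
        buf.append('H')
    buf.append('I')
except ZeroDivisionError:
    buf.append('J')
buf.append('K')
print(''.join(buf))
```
FJK

Inner handler doesn't match, propagates to outer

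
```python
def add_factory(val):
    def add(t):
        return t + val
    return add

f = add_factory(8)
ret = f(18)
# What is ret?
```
26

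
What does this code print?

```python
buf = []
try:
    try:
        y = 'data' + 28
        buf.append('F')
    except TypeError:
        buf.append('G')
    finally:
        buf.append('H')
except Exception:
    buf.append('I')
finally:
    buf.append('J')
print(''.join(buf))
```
GHJ

Both finally blocks run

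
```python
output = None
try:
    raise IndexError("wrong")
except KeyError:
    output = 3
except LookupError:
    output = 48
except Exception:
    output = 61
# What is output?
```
48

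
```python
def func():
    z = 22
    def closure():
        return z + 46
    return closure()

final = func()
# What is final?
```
68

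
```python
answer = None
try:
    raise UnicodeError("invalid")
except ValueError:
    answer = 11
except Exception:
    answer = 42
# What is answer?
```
11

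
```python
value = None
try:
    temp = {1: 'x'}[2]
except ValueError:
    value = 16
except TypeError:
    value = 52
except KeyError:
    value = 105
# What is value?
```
105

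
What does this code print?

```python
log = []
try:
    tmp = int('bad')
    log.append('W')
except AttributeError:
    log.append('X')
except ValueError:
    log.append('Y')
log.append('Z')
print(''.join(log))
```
YZ

ValueError is caught by its specific handler, not AttributeError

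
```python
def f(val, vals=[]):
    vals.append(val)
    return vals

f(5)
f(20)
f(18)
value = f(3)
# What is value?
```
[5, 20, 18, 3]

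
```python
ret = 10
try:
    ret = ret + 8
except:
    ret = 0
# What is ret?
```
18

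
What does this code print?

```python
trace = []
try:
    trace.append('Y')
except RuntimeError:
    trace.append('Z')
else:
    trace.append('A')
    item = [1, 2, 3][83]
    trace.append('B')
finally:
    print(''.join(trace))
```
YA

Try succeeds, else appends 'A', IndexError in else is uncaught, finally prints before exception propagates ('B' never appended)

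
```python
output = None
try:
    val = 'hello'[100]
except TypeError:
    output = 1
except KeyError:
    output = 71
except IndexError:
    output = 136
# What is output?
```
136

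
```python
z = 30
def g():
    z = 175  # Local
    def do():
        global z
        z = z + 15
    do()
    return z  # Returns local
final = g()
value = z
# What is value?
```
45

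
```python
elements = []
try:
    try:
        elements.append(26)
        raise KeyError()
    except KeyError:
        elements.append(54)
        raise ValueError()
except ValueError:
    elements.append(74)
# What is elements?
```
[26, 54, 74]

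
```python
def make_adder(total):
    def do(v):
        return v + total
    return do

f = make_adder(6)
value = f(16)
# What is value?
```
22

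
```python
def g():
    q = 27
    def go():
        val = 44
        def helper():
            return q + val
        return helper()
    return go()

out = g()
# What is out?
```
71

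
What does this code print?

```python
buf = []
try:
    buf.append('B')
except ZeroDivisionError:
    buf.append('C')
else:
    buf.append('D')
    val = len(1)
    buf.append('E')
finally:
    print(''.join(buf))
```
BD

Try succeeds, else appends 'D', TypeError in else is uncaught, finally prints before exception propagates ('E' never appended)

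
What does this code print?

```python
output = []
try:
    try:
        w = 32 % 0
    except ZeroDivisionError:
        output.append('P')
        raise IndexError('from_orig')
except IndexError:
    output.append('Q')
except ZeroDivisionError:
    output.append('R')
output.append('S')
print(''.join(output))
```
PQS

IndexError raised and caught, original ZeroDivisionError not re-raised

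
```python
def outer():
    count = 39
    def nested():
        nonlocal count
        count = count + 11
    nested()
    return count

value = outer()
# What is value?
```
50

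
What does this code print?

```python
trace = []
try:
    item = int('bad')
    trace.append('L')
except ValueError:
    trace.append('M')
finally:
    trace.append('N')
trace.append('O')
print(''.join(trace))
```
MNO

finally always runs, even after exception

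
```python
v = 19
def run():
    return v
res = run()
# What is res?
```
19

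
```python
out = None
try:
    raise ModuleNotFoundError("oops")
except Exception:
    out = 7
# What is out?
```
7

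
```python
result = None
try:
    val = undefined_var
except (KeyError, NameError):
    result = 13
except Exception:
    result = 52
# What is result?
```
13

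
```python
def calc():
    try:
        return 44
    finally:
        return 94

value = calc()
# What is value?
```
94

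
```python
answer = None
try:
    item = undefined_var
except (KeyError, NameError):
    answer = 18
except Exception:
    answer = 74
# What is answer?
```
18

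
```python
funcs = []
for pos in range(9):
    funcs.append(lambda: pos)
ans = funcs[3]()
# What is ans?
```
8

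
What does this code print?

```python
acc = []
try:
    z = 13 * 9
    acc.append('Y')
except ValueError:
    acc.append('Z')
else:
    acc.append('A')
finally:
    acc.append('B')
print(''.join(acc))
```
YAB

else runs before finally when no exception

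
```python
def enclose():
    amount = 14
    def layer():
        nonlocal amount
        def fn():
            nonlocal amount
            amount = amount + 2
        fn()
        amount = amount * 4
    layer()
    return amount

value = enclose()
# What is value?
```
64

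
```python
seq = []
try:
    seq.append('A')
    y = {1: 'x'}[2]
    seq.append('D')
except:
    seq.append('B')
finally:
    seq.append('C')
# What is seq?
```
['A', 'B', 'C']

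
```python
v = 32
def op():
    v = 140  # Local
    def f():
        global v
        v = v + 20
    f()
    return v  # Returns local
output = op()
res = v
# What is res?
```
52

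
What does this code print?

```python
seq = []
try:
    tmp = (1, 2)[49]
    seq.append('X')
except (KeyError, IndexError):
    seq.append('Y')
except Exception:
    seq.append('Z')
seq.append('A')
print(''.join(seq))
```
YA

IndexError matches tuple containing it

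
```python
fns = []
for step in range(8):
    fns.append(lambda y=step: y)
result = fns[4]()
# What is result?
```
4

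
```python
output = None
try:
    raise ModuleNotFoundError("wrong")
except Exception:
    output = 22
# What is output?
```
22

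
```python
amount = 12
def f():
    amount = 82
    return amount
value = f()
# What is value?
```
82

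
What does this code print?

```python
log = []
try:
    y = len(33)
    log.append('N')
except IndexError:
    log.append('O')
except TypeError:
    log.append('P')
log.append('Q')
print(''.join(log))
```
PQ

TypeError is caught by its specific handler, not IndexError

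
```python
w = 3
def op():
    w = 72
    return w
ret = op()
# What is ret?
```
72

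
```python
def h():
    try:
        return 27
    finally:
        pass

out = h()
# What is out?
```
27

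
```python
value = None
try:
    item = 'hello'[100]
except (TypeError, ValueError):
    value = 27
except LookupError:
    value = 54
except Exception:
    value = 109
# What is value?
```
54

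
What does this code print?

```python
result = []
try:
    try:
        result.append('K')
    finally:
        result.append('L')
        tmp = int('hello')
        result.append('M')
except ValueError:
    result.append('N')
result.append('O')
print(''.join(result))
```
KLNO

Exception in inner finally caught by outer except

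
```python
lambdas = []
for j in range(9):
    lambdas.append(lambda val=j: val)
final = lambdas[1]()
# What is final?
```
1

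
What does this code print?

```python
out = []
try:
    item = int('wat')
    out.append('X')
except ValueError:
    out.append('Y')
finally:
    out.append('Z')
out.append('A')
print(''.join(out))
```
YZA

finally always runs, even after exception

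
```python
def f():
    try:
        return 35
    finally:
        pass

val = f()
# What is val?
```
35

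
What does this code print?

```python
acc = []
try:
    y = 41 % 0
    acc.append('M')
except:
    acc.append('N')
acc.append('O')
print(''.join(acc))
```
NO

Exception raised in try, caught by bare except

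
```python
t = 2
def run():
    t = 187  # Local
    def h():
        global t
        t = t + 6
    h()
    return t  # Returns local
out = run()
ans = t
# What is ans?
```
8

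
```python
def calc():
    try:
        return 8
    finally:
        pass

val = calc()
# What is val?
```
8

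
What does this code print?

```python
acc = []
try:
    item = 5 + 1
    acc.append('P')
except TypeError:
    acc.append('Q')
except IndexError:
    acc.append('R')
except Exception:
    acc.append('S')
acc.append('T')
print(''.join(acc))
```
PT

No exception, try block completes normally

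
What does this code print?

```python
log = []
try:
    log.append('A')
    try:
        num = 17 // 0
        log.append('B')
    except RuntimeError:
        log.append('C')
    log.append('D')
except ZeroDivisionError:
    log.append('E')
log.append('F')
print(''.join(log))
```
AEF

Inner handler doesn't match, propagates to outer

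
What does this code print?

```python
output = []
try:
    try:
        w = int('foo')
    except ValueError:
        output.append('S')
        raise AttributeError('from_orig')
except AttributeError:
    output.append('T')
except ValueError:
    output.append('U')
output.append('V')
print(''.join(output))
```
STV

AttributeError raised and caught, original ValueError not re-raised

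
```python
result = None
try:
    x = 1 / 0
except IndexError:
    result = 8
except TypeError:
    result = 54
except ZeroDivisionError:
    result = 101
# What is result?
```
101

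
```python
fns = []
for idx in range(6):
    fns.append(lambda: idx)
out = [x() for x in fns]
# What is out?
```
[5, 5, 5, 5, 5, 5]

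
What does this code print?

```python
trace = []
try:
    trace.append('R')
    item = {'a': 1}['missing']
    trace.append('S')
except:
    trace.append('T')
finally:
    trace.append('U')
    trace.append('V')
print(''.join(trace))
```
RTUV

Code before exception runs, then except, then all of finally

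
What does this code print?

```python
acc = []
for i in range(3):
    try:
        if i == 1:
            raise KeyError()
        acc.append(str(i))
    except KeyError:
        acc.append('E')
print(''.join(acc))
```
0E2

Exception on i=1 caught, loop continues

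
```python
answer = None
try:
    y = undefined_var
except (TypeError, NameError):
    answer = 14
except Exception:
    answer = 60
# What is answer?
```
14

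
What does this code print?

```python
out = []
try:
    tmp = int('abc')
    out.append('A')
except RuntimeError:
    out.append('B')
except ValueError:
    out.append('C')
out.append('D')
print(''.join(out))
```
CD

ValueError is caught by its specific handler, not RuntimeError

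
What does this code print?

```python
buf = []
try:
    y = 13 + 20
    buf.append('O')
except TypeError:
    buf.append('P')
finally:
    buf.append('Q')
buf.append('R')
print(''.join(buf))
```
OQR

finally runs after normal execution too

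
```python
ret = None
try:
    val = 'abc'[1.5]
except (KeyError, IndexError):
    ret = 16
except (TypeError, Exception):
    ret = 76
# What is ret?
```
76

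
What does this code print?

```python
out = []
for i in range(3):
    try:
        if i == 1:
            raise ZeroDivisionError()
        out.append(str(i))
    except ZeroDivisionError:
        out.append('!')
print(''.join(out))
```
0!2

Exception on i=1 caught, loop continues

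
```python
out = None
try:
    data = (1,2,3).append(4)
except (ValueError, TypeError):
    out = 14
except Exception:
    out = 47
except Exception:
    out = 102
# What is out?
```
47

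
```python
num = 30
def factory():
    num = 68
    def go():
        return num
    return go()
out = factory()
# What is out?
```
68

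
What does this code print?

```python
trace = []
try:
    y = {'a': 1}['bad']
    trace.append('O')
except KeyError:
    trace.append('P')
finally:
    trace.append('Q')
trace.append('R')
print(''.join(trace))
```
PQR

finally always runs, even after exception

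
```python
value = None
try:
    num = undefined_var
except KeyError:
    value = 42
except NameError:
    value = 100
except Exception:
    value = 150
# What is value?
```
100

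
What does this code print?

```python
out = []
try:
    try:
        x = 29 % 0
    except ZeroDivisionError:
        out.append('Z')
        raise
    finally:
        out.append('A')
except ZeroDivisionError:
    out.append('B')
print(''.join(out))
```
ZAB

finally runs before re-raised exception propagates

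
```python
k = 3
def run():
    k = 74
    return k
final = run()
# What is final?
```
74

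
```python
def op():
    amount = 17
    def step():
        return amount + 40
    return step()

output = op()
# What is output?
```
57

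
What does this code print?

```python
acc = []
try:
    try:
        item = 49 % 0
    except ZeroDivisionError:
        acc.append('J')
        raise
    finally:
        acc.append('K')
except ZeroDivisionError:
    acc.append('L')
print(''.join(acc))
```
JKL

finally runs before re-raised exception propagates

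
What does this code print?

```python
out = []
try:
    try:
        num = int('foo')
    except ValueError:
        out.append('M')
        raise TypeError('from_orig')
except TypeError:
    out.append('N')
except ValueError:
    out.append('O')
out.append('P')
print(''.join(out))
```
MNP

TypeError raised and caught, original ValueError not re-raised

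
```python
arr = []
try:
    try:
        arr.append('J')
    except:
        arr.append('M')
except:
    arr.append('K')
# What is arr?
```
['J']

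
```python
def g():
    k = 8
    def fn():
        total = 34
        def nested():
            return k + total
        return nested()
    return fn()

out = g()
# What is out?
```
42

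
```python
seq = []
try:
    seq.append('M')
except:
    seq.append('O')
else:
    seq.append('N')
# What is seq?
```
['M', 'N']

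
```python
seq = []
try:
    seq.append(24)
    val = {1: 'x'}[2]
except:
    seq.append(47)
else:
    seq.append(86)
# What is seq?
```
[24, 47]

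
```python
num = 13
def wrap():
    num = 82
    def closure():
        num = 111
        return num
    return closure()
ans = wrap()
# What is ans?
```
111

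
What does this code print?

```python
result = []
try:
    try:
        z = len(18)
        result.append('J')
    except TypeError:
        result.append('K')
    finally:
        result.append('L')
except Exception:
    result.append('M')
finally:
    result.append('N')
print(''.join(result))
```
KLN

Both finally blocks run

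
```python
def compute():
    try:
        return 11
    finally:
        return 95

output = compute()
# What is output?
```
95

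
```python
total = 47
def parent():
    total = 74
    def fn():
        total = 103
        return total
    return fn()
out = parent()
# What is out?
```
103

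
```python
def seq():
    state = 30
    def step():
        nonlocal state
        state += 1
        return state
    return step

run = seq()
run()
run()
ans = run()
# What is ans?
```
33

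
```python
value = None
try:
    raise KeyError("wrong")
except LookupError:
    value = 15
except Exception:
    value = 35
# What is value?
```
15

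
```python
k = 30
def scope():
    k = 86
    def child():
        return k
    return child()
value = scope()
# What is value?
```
86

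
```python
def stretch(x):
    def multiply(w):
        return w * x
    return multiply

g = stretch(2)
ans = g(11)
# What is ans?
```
22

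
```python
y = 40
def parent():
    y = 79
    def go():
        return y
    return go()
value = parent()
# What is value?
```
79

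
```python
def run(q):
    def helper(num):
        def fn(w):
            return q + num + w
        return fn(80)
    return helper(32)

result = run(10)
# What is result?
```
122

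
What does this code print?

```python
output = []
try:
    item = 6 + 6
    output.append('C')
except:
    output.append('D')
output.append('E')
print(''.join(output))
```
CE

No exception, try block completes normally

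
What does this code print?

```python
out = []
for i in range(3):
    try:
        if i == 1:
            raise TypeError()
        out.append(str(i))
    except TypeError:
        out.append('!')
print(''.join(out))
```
0!2

Exception on i=1 caught, loop continues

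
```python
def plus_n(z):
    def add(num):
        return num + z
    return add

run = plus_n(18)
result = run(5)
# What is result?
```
23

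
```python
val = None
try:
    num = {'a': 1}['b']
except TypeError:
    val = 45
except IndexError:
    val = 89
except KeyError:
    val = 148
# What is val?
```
148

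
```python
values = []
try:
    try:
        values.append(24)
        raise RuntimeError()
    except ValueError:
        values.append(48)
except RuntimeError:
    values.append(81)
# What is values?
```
[24, 81]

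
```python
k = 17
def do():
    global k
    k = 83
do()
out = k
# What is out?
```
83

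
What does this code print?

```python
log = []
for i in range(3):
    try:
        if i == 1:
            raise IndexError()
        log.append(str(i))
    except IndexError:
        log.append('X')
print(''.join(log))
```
0X2

Exception on i=1 caught, loop continues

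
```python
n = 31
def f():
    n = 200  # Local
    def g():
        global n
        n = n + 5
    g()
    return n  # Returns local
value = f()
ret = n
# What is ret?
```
36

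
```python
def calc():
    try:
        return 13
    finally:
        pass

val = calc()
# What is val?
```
13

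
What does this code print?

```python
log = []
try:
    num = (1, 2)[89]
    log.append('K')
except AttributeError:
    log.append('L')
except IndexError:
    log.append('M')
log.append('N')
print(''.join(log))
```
MN

IndexError is caught by its specific handler, not AttributeError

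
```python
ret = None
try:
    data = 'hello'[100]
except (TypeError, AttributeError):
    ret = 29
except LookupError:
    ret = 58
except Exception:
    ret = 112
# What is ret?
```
58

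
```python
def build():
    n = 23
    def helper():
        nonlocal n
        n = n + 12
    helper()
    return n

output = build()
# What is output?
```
35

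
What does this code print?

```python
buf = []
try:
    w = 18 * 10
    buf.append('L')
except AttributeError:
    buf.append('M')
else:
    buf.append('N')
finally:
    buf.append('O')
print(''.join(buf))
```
LNO

else runs before finally when no exception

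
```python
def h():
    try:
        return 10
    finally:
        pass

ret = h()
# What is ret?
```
10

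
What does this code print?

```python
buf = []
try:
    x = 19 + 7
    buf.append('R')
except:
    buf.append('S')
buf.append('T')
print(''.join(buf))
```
RT

No exception, try block completes normally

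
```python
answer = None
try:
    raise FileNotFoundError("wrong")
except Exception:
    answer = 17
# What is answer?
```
17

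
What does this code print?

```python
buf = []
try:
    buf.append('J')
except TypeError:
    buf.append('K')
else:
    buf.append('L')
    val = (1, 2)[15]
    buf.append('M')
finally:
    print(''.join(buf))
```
JL

Try succeeds, else appends 'L', IndexError in else is uncaught, finally prints before exception propagates ('M' never appended)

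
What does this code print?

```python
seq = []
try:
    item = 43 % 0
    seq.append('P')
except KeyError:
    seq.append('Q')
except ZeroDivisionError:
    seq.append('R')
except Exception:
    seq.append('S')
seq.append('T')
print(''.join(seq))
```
RT

ZeroDivisionError matches before generic Exception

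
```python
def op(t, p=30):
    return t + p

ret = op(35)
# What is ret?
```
65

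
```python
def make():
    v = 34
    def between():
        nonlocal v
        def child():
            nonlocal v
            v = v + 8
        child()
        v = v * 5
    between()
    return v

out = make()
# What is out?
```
210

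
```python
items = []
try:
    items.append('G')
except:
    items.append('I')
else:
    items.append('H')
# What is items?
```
['G', 'H']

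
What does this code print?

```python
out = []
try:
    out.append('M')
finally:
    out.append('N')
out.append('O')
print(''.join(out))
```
MNO

try/finally without except, no exception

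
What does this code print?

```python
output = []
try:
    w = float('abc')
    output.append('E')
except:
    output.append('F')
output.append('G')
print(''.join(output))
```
FG

Exception raised in try, caught by bare except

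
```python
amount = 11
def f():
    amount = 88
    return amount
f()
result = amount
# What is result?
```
11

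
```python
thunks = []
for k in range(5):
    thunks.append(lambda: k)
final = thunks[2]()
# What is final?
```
4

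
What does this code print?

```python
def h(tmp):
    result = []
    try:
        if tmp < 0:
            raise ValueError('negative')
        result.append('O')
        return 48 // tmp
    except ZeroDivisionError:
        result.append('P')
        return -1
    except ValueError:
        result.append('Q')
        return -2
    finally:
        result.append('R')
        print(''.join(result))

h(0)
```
OPR

tmp=0 causes ZeroDivisionError, caught, finally prints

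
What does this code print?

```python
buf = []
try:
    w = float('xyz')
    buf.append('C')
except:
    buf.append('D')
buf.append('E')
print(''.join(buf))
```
DE

Exception raised in try, caught by bare except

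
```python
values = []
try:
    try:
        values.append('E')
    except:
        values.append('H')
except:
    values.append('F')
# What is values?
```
['E']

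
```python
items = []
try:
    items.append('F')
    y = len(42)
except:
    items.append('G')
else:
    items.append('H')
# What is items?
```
['F', 'G']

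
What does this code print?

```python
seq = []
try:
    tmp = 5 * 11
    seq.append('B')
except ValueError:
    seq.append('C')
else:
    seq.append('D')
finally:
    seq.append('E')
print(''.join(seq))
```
BDE

else runs before finally when no exception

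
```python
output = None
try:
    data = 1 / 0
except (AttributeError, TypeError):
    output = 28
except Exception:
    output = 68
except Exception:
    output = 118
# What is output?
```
68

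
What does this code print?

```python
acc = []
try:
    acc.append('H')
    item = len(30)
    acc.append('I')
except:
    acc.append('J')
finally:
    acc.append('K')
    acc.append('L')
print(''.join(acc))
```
HJKL

Code before exception runs, then except, then all of finally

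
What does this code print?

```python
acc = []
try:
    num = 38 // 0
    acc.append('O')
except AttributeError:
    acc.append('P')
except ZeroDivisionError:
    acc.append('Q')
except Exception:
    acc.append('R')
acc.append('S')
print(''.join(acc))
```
QS

ZeroDivisionError matches before generic Exception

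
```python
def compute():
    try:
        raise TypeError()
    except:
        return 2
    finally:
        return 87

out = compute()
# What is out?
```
87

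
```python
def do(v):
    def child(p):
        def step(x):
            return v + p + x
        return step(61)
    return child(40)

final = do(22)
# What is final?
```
123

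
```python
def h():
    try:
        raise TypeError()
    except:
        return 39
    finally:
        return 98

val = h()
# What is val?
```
98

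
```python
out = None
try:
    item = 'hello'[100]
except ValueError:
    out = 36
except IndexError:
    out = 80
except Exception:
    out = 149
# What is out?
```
80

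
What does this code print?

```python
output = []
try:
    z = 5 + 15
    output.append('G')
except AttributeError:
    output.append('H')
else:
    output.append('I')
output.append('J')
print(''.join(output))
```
GIJ

else block runs when no exception occurs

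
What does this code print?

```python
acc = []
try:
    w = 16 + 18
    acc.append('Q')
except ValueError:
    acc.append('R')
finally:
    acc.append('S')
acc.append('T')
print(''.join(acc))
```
QST

finally runs after normal execution too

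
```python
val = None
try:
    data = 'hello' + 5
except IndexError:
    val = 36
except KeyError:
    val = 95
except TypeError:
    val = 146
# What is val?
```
146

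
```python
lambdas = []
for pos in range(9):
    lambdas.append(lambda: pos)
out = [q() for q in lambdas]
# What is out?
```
[8, 8, 8, 8, 8, 8, 8, 8, 8]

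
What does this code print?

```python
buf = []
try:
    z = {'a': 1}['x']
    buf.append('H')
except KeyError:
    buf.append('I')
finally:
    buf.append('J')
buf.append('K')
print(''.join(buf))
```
IJK

finally always runs, even after exception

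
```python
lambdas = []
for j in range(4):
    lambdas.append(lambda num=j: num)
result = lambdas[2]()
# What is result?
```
2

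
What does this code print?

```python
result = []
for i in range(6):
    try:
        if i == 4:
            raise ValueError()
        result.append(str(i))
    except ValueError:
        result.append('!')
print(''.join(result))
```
0123!5

Exception on i=4 caught, loop continues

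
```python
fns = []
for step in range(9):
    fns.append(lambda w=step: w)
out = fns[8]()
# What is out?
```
8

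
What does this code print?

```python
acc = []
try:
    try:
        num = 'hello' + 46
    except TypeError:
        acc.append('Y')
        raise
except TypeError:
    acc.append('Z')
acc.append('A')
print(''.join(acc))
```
YZA

raise without argument re-raises current exception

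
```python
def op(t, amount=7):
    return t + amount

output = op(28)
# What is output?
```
35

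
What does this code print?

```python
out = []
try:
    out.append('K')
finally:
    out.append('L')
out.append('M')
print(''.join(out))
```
KLM

try/finally without except, no exception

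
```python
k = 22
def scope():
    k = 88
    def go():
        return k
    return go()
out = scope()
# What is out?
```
88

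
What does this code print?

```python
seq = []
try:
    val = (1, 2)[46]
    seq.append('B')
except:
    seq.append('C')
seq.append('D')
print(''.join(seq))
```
CD

Exception raised in try, caught by bare except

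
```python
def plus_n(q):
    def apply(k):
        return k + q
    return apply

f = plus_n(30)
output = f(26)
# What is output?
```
56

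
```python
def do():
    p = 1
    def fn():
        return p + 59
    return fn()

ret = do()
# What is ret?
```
60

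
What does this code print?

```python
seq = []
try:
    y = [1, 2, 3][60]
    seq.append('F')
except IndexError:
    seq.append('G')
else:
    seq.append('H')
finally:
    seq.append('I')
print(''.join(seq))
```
GI

Exception: except runs, else skipped, finally runs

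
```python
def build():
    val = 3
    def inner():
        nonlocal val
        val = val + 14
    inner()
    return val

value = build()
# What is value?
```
17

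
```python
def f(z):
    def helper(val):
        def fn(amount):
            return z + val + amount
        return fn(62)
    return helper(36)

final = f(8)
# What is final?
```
106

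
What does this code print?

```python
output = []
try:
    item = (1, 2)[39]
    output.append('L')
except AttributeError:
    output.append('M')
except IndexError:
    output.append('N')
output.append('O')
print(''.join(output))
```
NO

IndexError is caught by its specific handler, not AttributeError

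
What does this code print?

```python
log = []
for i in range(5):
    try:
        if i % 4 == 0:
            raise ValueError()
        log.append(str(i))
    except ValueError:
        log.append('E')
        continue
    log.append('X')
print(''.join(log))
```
E1X2X3XE

continue in except skips rest of loop body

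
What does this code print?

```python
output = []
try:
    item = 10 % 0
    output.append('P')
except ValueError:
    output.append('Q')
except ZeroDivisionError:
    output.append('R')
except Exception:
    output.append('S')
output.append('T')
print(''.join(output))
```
RT

ZeroDivisionError matches before generic Exception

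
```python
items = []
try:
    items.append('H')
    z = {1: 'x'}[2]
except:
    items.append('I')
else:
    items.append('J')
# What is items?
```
['H', 'I']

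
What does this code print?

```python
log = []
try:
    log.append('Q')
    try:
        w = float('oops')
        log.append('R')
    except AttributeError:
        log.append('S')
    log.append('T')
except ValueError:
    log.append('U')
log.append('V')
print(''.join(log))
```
QUV

Inner handler doesn't match, propagates to outer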